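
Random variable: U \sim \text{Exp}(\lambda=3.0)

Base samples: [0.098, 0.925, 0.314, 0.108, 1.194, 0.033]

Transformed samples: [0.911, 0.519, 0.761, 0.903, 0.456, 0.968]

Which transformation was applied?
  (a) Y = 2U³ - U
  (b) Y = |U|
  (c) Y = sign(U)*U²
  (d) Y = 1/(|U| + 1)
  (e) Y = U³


Checking option (d) Y = 1/(|U| + 1):
  U = 0.098 -> Y = 0.911 ✓
  U = 0.925 -> Y = 0.519 ✓
  U = 0.314 -> Y = 0.761 ✓
All samples match this transformation.

(d) 1/(|U| + 1)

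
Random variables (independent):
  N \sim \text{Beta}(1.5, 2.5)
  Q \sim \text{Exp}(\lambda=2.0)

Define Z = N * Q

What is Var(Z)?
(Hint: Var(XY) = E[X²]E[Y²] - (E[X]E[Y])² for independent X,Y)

Var(XY) = E[X²]E[Y²] - (E[X]E[Y])²
E[N] = 0.375, Var(N) = 0.046875
E[Q] = 0.5, Var(Q) = 0.25
E[N²] = 0.046875 + 0.375² = 0.1875
E[Q²] = 0.25 + 0.5² = 0.5
Var(Z) = 0.1875*0.5 - (0.375*0.5)²
= 0.09375 - 0.03515625 = 0.05859375

0.05859375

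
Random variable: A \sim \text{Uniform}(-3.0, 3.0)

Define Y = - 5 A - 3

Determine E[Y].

For Y = -5A - 3:
E[Y] = -5 * E[A] - 3
E[A] = (-3 + 3)/2 = 0
E[Y] = -5 * 0 - 3 = -3

-3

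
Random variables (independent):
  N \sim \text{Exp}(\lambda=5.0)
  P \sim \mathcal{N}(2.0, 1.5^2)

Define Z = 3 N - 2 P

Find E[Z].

E[Z] = 3*E[N] - 2*E[P]
E[N] = 0.2
E[P] = 2
E[Z] = 3*0.2 - 2*2 = -3.4

-3.4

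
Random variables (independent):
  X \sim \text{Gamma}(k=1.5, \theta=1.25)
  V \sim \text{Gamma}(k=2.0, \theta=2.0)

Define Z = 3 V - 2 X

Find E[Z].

E[Z] = -2*E[X] + 3*E[V]
E[X] = 1.875
E[V] = 4
E[Z] = -2*1.875 + 3*4 = 8.25

8.25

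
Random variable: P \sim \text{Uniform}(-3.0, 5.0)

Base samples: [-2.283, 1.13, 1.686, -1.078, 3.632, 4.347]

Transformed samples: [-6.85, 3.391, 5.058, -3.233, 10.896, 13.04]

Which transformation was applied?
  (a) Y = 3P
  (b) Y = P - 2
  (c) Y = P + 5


Checking option (a) Y = 3P:
  P = -2.283 -> Y = -6.85 ✓
  P = 1.13 -> Y = 3.391 ✓
  P = 1.686 -> Y = 5.058 ✓
All samples match this transformation.

(a) 3P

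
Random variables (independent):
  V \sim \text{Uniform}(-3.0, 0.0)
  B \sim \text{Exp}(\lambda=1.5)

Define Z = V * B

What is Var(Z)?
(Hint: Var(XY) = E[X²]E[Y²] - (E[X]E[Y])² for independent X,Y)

Var(XY) = E[X²]E[Y²] - (E[X]E[Y])²
E[V] = -1.5, Var(V) = 0.75
E[B] = 0.66666667, Var(B) = 0.44444444
E[V²] = 0.75 + (-1.5)² = 3
E[B²] = 0.44444444 + 0.66666667² = 0.88888889
Var(Z) = 3*0.88888889 - (-1.5*0.66666667)²
= 2.6666667 - 1 = 1.6666667

1.6666667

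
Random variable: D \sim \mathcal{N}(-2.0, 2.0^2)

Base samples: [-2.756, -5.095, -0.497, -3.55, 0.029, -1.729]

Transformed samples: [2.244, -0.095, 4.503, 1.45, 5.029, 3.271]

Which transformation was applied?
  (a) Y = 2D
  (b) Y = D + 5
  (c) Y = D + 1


Checking option (b) Y = D + 5:
  D = -2.756 -> Y = 2.244 ✓
  D = -5.095 -> Y = -0.095 ✓
  D = -0.497 -> Y = 4.503 ✓
All samples match this transformation.

(b) D + 5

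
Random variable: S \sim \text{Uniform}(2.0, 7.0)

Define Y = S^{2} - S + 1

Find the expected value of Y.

E[Y] = 1*E[S²] - 1*E[S] + 1
E[S] = 4.5
E[S²] = Var(S) + (E[S])² = 2.0833333 + 20.25 = 22.333333
E[Y] = 1*22.333333 - 1*4.5 + 1 = 18.833333

18.833333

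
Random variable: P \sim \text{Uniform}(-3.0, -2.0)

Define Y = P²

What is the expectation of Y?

Using E[X²] = Var(X) + (E[X])²:
E[P] = -2.5
Var(P) = (-2 + 3)^2/12 = 0.083333333
E[P²] = 0.083333333 + (-2.5)² = 0.083333333 + 6.25 = 6.3333333

6.3333333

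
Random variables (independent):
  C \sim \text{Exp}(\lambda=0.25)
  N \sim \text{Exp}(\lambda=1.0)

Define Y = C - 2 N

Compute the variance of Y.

For independent RVs: Var(aX + bY) = a²Var(X) + b²Var(Y)
Var(C) = 16
Var(N) = 1
Var(Y) = 1²*16 + (-2)²*1
= 1*16 + 4*1 = 20

20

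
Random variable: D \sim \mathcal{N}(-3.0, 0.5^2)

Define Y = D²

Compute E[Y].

E[D²] = Var(D) + (E[D])² = 0.25 + 9 = 9.25

9.25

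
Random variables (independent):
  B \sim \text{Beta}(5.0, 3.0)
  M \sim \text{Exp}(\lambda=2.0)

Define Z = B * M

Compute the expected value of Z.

For independent RVs: E[XY] = E[X]*E[Y]
E[B] = 0.625
E[M] = 0.5
E[Z] = 0.625 * 0.5 = 0.3125

0.3125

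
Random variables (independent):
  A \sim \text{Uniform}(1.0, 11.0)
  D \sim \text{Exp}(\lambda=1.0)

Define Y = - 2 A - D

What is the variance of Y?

For independent RVs: Var(aX + bY) = a²Var(X) + b²Var(Y)
Var(A) = 8.3333333
Var(D) = 1
Var(Y) = (-2)²*8.3333333 + (-1)²*1
= 4*8.3333333 + 1*1 = 34.333333

34.333333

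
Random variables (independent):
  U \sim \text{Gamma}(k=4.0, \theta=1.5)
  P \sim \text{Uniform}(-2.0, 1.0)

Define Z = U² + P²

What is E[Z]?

E[Z] = E[U²] + E[P²]
E[U²] = Var(U) + E[U]² = 9 + 36 = 45
E[P²] = Var(P) + E[P]² = 0.75 + 0.25 = 1
E[Z] = 45 + 1 = 46

46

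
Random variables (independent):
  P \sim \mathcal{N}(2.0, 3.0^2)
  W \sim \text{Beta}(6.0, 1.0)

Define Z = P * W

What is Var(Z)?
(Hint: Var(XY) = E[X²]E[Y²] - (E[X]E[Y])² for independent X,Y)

Var(XY) = E[X²]E[Y²] - (E[X]E[Y])²
E[P] = 2, Var(P) = 9
E[W] = 0.85714286, Var(W) = 0.015306122
E[P²] = 9 + 2² = 13
E[W²] = 0.015306122 + 0.85714286² = 0.75
Var(Z) = 13*0.75 - (2*0.85714286)²
= 9.75 - 2.9387755 = 6.8112245

6.8112245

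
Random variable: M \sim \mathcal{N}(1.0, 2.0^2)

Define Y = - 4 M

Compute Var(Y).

For Y = aM + b: Var(Y) = a² * Var(M)
Var(M) = 2.0^2 = 4
Var(Y) = (-4)² * 4 = 16 * 4 = 64

64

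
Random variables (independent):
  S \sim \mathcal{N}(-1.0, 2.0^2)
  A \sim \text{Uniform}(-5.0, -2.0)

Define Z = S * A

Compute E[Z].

For independent RVs: E[XY] = E[X]*E[Y]
E[S] = -1
E[A] = -3.5
E[Z] = -1 * (-3.5) = 3.5

3.5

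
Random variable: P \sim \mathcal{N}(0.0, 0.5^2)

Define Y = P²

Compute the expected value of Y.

Using E[X²] = Var(X) + (E[X])²:
E[P] = 0
Var(P) = 0.5^2 = 0.25
E[P²] = 0.25 + 0² = 0.25 + 0 = 0.25

0.25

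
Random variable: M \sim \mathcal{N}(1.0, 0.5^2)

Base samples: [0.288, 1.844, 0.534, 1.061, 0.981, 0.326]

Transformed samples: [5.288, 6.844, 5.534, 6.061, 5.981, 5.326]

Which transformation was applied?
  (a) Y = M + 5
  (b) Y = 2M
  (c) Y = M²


Checking option (a) Y = M + 5:
  M = 0.288 -> Y = 5.288 ✓
  M = 1.844 -> Y = 6.844 ✓
  M = 0.534 -> Y = 5.534 ✓
All samples match this transformation.

(a) M + 5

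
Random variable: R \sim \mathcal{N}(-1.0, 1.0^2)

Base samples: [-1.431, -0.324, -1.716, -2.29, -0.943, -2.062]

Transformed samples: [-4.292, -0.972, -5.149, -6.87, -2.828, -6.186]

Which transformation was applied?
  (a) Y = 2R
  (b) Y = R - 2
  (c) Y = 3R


Checking option (c) Y = 3R:
  R = -1.431 -> Y = -4.292 ✓
  R = -0.324 -> Y = -0.972 ✓
  R = -1.716 -> Y = -5.149 ✓
All samples match this transformation.

(c) 3R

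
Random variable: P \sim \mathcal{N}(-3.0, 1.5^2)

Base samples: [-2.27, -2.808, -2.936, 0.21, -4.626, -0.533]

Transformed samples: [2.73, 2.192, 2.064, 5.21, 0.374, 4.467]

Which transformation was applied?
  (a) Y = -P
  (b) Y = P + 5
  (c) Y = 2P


Checking option (b) Y = P + 5:
  P = -2.27 -> Y = 2.73 ✓
  P = -2.808 -> Y = 2.192 ✓
  P = -2.936 -> Y = 2.064 ✓
All samples match this transformation.

(b) P + 5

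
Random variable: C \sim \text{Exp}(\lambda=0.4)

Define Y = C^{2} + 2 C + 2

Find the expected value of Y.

E[Y] = 1*E[C²] + 2*E[C] + 2
E[C] = 2.5
E[C²] = Var(C) + (E[C])² = 6.25 + 6.25 = 12.5
E[Y] = 1*12.5 + 2*2.5 + 2 = 19.5

19.5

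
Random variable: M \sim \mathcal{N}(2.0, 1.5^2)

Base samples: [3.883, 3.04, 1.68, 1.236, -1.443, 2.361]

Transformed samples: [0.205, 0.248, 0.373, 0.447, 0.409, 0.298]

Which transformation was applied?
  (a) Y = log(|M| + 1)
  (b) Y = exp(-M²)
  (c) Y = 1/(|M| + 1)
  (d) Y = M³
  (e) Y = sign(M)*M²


Checking option (c) Y = 1/(|M| + 1):
  M = 3.883 -> Y = 0.205 ✓
  M = 3.04 -> Y = 0.248 ✓
  M = 1.68 -> Y = 0.373 ✓
All samples match this transformation.

(c) 1/(|M| + 1)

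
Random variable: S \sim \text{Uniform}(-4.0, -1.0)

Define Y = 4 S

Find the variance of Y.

For Y = aS + b: Var(Y) = a² * Var(S)
Var(S) = (-1 + 4)^2/12 = 0.75
Var(Y) = 4² * 0.75 = 16 * 0.75 = 12

12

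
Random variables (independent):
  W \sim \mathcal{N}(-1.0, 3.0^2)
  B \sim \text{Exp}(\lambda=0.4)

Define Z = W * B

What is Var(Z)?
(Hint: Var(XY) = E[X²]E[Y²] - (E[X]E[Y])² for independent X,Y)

Var(XY) = E[X²]E[Y²] - (E[X]E[Y])²
E[W] = -1, Var(W) = 9
E[B] = 2.5, Var(B) = 6.25
E[W²] = 9 + (-1)² = 10
E[B²] = 6.25 + 2.5² = 12.5
Var(Z) = 10*12.5 - (-1*2.5)²
= 125 - 6.25 = 118.75

118.75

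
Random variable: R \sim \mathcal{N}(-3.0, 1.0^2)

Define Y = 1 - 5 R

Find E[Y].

For Y = -5R + 1:
E[Y] = -5 * E[R] + 1
E[R] = -3.0 = -3
E[Y] = -5 * (-3) + 1 = 16

16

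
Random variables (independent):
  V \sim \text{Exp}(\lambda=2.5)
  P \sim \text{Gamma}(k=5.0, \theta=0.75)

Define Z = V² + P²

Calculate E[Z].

E[Z] = E[V²] + E[P²]
E[V²] = Var(V) + E[V]² = 0.16 + 0.16 = 0.32
E[P²] = Var(P) + E[P]² = 2.8125 + 14.0625 = 16.875
E[Z] = 0.32 + 16.875 = 17.195

17.195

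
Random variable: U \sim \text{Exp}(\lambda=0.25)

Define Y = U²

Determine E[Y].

E[U²] = Var(U) + (E[U])² = 16 + 16 = 32

32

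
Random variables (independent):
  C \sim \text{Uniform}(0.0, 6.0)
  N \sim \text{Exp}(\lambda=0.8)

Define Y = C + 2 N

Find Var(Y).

For independent RVs: Var(aX + bY) = a²Var(X) + b²Var(Y)
Var(C) = 3
Var(N) = 1.5625
Var(Y) = 1²*3 + 2²*1.5625
= 1*3 + 4*1.5625 = 9.25

9.25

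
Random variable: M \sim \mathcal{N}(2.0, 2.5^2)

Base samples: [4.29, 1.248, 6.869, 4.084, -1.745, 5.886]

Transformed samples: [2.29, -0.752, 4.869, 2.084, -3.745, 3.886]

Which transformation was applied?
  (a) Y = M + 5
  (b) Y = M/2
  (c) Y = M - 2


Checking option (c) Y = M - 2:
  M = 4.29 -> Y = 2.29 ✓
  M = 1.248 -> Y = -0.752 ✓
  M = 6.869 -> Y = 4.869 ✓
All samples match this transformation.

(c) M - 2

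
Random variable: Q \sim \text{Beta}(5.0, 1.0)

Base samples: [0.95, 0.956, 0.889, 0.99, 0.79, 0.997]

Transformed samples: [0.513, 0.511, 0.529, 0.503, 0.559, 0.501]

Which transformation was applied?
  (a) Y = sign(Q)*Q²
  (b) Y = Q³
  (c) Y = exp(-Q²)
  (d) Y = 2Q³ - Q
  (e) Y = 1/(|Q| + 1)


Checking option (e) Y = 1/(|Q| + 1):
  Q = 0.95 -> Y = 0.513 ✓
  Q = 0.956 -> Y = 0.511 ✓
  Q = 0.889 -> Y = 0.529 ✓
All samples match this transformation.

(e) 1/(|Q| + 1)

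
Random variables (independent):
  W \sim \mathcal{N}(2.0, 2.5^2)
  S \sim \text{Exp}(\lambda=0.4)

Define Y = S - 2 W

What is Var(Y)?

For independent RVs: Var(aX + bY) = a²Var(X) + b²Var(Y)
Var(W) = 6.25
Var(S) = 6.25
Var(Y) = (-2)²*6.25 + 1²*6.25
= 4*6.25 + 1*6.25 = 31.25

31.25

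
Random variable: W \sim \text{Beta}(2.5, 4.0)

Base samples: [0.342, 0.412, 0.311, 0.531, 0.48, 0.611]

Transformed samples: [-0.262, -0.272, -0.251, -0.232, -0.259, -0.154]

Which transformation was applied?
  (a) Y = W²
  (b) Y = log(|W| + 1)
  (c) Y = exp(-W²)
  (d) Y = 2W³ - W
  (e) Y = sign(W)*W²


Checking option (d) Y = 2W³ - W:
  W = 0.342 -> Y = -0.262 ✓
  W = 0.412 -> Y = -0.272 ✓
  W = 0.311 -> Y = -0.251 ✓
All samples match this transformation.

(d) 2W³ - W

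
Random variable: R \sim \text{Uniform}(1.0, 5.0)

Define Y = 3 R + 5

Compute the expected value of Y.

For Y = 3R + 5:
E[Y] = 3 * E[R] + 5
E[R] = (1 + 5)/2 = 3
E[Y] = 3 * 3 + 5 = 14

14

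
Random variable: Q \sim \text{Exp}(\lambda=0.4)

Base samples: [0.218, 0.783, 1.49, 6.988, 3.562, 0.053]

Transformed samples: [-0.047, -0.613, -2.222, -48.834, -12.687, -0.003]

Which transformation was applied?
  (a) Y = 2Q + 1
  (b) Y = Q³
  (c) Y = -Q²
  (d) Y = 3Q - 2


Checking option (c) Y = -Q²:
  Q = 0.218 -> Y = -0.047 ✓
  Q = 0.783 -> Y = -0.613 ✓
  Q = 1.49 -> Y = -2.222 ✓
All samples match this transformation.

(c) -Q²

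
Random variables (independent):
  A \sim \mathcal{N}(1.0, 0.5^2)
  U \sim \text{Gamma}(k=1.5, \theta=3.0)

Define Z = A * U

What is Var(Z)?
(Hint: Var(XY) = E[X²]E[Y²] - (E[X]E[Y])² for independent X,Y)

Var(XY) = E[X²]E[Y²] - (E[X]E[Y])²
E[A] = 1, Var(A) = 0.25
E[U] = 4.5, Var(U) = 13.5
E[A²] = 0.25 + 1² = 1.25
E[U²] = 13.5 + 4.5² = 33.75
Var(Z) = 1.25*33.75 - (1*4.5)²
= 42.1875 - 20.25 = 21.9375

21.9375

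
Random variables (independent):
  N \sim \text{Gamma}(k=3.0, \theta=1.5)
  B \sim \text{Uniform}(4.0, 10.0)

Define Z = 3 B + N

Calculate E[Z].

E[Z] = 1*E[N] + 3*E[B]
E[N] = 4.5
E[B] = 7
E[Z] = 1*4.5 + 3*7 = 25.5

25.5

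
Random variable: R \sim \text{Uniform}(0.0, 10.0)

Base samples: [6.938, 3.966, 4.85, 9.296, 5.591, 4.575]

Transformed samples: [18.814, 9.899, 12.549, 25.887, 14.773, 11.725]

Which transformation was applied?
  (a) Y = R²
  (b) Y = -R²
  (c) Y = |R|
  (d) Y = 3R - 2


Checking option (d) Y = 3R - 2:
  R = 6.938 -> Y = 18.814 ✓
  R = 3.966 -> Y = 9.899 ✓
  R = 4.85 -> Y = 12.549 ✓
All samples match this transformation.

(d) 3R - 2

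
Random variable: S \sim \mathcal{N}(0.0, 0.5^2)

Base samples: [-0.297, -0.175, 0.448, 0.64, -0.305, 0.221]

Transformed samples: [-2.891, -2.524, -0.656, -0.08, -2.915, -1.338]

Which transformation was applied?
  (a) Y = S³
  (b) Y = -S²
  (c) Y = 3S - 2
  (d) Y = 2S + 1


Checking option (c) Y = 3S - 2:
  S = -0.297 -> Y = -2.891 ✓
  S = -0.175 -> Y = -2.524 ✓
  S = 0.448 -> Y = -0.656 ✓
All samples match this transformation.

(c) 3S - 2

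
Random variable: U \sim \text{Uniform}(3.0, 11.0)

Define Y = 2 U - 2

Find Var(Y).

For Y = aU + b: Var(Y) = a² * Var(U)
Var(U) = (11 - 3)^2/12 = 5.3333333
Var(Y) = 2² * 5.3333333 = 4 * 5.3333333 = 21.333333

21.333333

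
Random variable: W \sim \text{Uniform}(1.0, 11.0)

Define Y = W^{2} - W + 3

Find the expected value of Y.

E[Y] = 1*E[W²] - 1*E[W] + 3
E[W] = 6
E[W²] = Var(W) + (E[W])² = 8.3333333 + 36 = 44.333333
E[Y] = 1*44.333333 - 1*6 + 3 = 41.333333

41.333333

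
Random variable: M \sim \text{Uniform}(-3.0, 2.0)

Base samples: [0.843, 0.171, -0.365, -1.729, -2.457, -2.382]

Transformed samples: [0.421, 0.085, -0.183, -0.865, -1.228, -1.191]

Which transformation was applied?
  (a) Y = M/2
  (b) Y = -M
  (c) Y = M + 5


Checking option (a) Y = M/2:
  M = 0.843 -> Y = 0.421 ✓
  M = 0.171 -> Y = 0.085 ✓
  M = -0.365 -> Y = -0.183 ✓
All samples match this transformation.

(a) M/2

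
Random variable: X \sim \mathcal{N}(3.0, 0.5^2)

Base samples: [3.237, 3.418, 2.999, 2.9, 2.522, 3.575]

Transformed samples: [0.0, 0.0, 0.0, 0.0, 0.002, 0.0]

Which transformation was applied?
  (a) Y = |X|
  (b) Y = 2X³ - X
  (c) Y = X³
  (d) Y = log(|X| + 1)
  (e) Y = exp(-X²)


Checking option (e) Y = exp(-X²):
  X = 3.237 -> Y = 0.0 ✓
  X = 3.418 -> Y = 0.0 ✓
  X = 2.999 -> Y = 0.0 ✓
All samples match this transformation.

(e) exp(-X²)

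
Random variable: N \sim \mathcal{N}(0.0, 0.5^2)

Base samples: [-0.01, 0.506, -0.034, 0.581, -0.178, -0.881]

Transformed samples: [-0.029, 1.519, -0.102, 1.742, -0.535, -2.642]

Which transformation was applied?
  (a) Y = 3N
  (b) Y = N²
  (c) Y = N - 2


Checking option (a) Y = 3N:
  N = -0.01 -> Y = -0.029 ✓
  N = 0.506 -> Y = 1.519 ✓
  N = -0.034 -> Y = -0.102 ✓
All samples match this transformation.

(a) 3N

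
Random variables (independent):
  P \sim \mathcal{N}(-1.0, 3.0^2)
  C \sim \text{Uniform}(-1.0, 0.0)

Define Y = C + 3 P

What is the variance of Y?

For independent RVs: Var(aX + bY) = a²Var(X) + b²Var(Y)
Var(P) = 9
Var(C) = 0.083333333
Var(Y) = 3²*9 + 1²*0.083333333
= 9*9 + 1*0.083333333 = 81.083333

81.083333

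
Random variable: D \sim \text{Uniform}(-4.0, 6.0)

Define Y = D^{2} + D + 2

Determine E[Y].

E[Y] = 1*E[D²] + 1*E[D] + 2
E[D] = 1
E[D²] = Var(D) + (E[D])² = 8.3333333 + 1 = 9.3333333
E[Y] = 1*9.3333333 + 1*1 + 2 = 12.333333

12.333333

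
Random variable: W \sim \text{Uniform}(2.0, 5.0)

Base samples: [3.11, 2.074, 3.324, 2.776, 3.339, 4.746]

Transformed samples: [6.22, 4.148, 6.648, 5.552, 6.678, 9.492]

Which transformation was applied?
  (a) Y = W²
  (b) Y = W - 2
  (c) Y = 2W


Checking option (c) Y = 2W:
  W = 3.11 -> Y = 6.22 ✓
  W = 2.074 -> Y = 4.148 ✓
  W = 3.324 -> Y = 6.648 ✓
All samples match this transformation.

(c) 2W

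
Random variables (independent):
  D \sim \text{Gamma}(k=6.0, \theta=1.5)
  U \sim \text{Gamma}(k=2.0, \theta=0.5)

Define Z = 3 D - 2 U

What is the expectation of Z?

E[Z] = 3*E[D] - 2*E[U]
E[D] = 9
E[U] = 1
E[Z] = 3*9 - 2*1 = 25

25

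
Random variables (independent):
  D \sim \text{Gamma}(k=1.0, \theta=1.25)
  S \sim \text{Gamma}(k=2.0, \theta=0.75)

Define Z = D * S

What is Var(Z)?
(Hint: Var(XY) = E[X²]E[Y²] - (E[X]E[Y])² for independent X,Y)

Var(XY) = E[X²]E[Y²] - (E[X]E[Y])²
E[D] = 1.25, Var(D) = 1.5625
E[S] = 1.5, Var(S) = 1.125
E[D²] = 1.5625 + 1.25² = 3.125
E[S²] = 1.125 + 1.5² = 3.375
Var(Z) = 3.125*3.375 - (1.25*1.5)²
= 10.546875 - 3.515625 = 7.03125

7.03125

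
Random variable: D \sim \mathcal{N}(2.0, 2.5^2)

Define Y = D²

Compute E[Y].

E[D²] = Var(D) + (E[D])² = 6.25 + 4 = 10.25

10.25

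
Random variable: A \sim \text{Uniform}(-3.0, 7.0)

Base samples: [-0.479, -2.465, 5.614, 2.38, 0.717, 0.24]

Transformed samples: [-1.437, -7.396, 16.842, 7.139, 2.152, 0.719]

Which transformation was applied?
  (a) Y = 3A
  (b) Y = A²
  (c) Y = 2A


Checking option (a) Y = 3A:
  A = -0.479 -> Y = -1.437 ✓
  A = -2.465 -> Y = -7.396 ✓
  A = 5.614 -> Y = 16.842 ✓
All samples match this transformation.

(a) 3A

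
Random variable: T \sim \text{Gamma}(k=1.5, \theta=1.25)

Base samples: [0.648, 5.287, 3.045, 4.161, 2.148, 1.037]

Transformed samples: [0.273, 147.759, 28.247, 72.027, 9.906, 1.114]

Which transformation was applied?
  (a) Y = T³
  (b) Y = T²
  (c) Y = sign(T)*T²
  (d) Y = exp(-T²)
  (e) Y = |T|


Checking option (a) Y = T³:
  T = 0.648 -> Y = 0.273 ✓
  T = 5.287 -> Y = 147.759 ✓
  T = 3.045 -> Y = 28.247 ✓
All samples match this transformation.

(a) T³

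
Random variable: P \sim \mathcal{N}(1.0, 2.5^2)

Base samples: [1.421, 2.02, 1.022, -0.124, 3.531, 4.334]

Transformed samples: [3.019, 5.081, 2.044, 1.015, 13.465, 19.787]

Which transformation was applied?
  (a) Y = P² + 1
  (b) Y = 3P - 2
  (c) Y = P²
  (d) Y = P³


Checking option (a) Y = P² + 1:
  P = 1.421 -> Y = 3.019 ✓
  P = 2.02 -> Y = 5.081 ✓
  P = 1.022 -> Y = 2.044 ✓
All samples match this transformation.

(a) P² + 1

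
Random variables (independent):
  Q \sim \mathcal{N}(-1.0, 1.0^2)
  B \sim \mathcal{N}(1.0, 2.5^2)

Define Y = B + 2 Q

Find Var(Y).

For independent RVs: Var(aX + bY) = a²Var(X) + b²Var(Y)
Var(Q) = 1
Var(B) = 6.25
Var(Y) = 2²*1 + 1²*6.25
= 4*1 + 1*6.25 = 10.25

10.25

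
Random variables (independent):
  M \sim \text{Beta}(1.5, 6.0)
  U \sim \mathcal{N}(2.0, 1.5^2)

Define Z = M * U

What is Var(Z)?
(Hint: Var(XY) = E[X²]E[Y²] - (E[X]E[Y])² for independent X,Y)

Var(XY) = E[X²]E[Y²] - (E[X]E[Y])²
E[M] = 0.2, Var(M) = 0.018823529
E[U] = 2, Var(U) = 2.25
E[M²] = 0.018823529 + 0.2² = 0.058823529
E[U²] = 2.25 + 2² = 6.25
Var(Z) = 0.058823529*6.25 - (0.2*2)²
= 0.36764706 - 0.16 = 0.20764706

0.20764706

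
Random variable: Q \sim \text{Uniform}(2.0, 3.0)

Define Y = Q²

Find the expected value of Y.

Using E[X²] = Var(X) + (E[X])²:
E[Q] = 2.5
Var(Q) = (3 - 2)^2/12 = 0.083333333
E[Q²] = 0.083333333 + 2.5² = 0.083333333 + 6.25 = 6.3333333

6.3333333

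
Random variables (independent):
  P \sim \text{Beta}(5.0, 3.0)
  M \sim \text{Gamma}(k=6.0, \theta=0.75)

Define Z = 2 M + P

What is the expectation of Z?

E[Z] = 1*E[P] + 2*E[M]
E[P] = 0.625
E[M] = 4.5
E[Z] = 1*0.625 + 2*4.5 = 9.625

9.625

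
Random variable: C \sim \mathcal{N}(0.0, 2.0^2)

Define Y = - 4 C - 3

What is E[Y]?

For Y = -4C - 3:
E[Y] = -4 * E[C] - 3
E[C] = 0.0 = 0
E[Y] = -4 * 0 - 3 = -3

-3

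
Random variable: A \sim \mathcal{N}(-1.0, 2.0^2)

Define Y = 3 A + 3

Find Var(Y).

For Y = aA + b: Var(Y) = a² * Var(A)
Var(A) = 2.0^2 = 4
Var(Y) = 3² * 4 = 9 * 4 = 36

36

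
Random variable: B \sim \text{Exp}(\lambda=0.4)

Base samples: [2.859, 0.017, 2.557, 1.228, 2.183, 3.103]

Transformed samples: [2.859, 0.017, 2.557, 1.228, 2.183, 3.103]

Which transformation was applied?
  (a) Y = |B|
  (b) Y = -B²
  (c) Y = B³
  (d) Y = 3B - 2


Checking option (a) Y = |B|:
  B = 2.859 -> Y = 2.859 ✓
  B = 0.017 -> Y = 0.017 ✓
  B = 2.557 -> Y = 2.557 ✓
All samples match this transformation.

(a) |B|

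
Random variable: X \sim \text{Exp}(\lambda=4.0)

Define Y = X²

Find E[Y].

Using E[X²] = Var(X) + (E[X])²:
E[X] = 0.25
Var(X) = 1/4.0^2 = 0.0625
E[X²] = 0.0625 + 0.25² = 0.0625 + 0.0625 = 0.125

0.125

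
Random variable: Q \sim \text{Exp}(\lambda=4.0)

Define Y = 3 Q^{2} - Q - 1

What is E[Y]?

E[Y] = 3*E[Q²] - 1*E[Q] - 1
E[Q] = 0.25
E[Q²] = Var(Q) + (E[Q])² = 0.0625 + 0.0625 = 0.125
E[Y] = 3*0.125 - 1*0.25 - 1 = -0.875

-0.875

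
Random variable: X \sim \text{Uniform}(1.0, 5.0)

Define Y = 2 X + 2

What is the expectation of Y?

For Y = 2X + 2:
E[Y] = 2 * E[X] + 2
E[X] = (1 + 5)/2 = 3
E[Y] = 2 * 3 + 2 = 8

8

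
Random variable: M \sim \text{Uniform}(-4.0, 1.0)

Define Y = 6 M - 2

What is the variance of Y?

For Y = aM + b: Var(Y) = a² * Var(M)
Var(M) = (1 + 4)^2/12 = 2.0833333
Var(Y) = 6² * 2.0833333 = 36 * 2.0833333 = 75

75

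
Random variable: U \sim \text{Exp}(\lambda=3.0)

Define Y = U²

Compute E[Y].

Using E[X²] = Var(X) + (E[X])²:
E[U] = 0.33333333
Var(U) = 1/3.0^2 = 0.11111111
E[U²] = 0.11111111 + 0.33333333² = 0.11111111 + 0.11111111 = 0.22222222

0.22222222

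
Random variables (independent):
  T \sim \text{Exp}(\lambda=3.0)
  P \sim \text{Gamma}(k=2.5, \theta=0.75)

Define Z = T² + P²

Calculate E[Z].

E[Z] = E[T²] + E[P²]
E[T²] = Var(T) + E[T]² = 0.11111111 + 0.11111111 = 0.22222222
E[P²] = Var(P) + E[P]² = 1.40625 + 3.515625 = 4.921875
E[Z] = 0.22222222 + 4.921875 = 5.1440972

5.1440972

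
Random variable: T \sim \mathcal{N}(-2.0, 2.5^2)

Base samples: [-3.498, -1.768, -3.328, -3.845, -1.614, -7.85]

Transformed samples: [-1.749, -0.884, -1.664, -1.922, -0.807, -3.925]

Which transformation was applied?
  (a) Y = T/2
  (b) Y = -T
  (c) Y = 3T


Checking option (a) Y = T/2:
  T = -3.498 -> Y = -1.749 ✓
  T = -1.768 -> Y = -0.884 ✓
  T = -3.328 -> Y = -1.664 ✓
All samples match this transformation.

(a) T/2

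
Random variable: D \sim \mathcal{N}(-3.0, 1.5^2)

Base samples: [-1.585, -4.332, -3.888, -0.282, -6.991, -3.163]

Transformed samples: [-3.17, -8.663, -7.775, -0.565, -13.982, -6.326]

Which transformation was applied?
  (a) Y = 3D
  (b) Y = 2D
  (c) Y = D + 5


Checking option (b) Y = 2D:
  D = -1.585 -> Y = -3.17 ✓
  D = -4.332 -> Y = -8.663 ✓
  D = -3.888 -> Y = -7.775 ✓
All samples match this transformation.

(b) 2D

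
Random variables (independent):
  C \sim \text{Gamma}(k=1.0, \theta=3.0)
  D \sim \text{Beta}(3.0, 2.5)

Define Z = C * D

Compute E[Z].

For independent RVs: E[XY] = E[X]*E[Y]
E[C] = 3
E[D] = 0.54545455
E[Z] = 3 * 0.54545455 = 1.6363636

1.6363636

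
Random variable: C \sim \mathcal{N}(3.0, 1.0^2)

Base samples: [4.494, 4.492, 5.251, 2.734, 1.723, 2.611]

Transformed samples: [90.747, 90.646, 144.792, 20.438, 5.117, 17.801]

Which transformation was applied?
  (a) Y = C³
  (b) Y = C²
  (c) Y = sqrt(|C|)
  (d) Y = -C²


Checking option (a) Y = C³:
  C = 4.494 -> Y = 90.747 ✓
  C = 4.492 -> Y = 90.646 ✓
  C = 5.251 -> Y = 144.792 ✓
All samples match this transformation.

(a) C³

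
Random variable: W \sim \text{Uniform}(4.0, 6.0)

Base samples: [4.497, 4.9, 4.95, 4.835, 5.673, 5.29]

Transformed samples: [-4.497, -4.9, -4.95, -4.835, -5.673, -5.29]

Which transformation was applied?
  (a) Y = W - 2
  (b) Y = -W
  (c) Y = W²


Checking option (b) Y = -W:
  W = 4.497 -> Y = -4.497 ✓
  W = 4.9 -> Y = -4.9 ✓
  W = 4.95 -> Y = -4.95 ✓
All samples match this transformation.

(b) -W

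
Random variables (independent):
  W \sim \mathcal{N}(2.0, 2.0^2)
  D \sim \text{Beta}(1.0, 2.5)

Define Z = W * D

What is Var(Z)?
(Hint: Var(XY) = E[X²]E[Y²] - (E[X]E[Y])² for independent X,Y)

Var(XY) = E[X²]E[Y²] - (E[X]E[Y])²
E[W] = 2, Var(W) = 4
E[D] = 0.28571429, Var(D) = 0.045351474
E[W²] = 4 + 2² = 8
E[D²] = 0.045351474 + 0.28571429² = 0.12698413
Var(Z) = 8*0.12698413 - (2*0.28571429)²
= 1.015873 - 0.32653061 = 0.6893424

0.6893424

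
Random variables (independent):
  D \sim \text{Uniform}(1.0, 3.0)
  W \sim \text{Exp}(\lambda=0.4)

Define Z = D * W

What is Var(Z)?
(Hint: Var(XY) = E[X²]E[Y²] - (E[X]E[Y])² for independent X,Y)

Var(XY) = E[X²]E[Y²] - (E[X]E[Y])²
E[D] = 2, Var(D) = 0.33333333
E[W] = 2.5, Var(W) = 6.25
E[D²] = 0.33333333 + 2² = 4.3333333
E[W²] = 6.25 + 2.5² = 12.5
Var(Z) = 4.3333333*12.5 - (2*2.5)²
= 54.166667 - 25 = 29.166667

29.166667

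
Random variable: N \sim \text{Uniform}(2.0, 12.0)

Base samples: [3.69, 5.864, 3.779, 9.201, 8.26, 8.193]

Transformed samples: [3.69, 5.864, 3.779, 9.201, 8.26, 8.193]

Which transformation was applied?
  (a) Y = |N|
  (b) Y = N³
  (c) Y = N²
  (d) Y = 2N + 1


Checking option (a) Y = |N|:
  N = 3.69 -> Y = 3.69 ✓
  N = 5.864 -> Y = 5.864 ✓
  N = 3.779 -> Y = 3.779 ✓
All samples match this transformation.

(a) |N|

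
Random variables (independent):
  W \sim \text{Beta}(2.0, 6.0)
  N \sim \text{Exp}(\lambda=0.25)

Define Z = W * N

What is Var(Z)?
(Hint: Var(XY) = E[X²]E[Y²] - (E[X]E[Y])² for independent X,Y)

Var(XY) = E[X²]E[Y²] - (E[X]E[Y])²
E[W] = 0.25, Var(W) = 0.020833333
E[N] = 4, Var(N) = 16
E[W²] = 0.020833333 + 0.25² = 0.083333333
E[N²] = 16 + 4² = 32
Var(Z) = 0.083333333*32 - (0.25*4)²
= 2.6666667 - 1 = 1.6666667

1.6666667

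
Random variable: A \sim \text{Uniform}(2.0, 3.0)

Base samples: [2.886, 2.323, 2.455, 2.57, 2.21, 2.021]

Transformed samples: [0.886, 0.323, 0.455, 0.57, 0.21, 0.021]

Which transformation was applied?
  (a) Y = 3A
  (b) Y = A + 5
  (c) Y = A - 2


Checking option (c) Y = A - 2:
  A = 2.886 -> Y = 0.886 ✓
  A = 2.323 -> Y = 0.323 ✓
  A = 2.455 -> Y = 0.455 ✓
All samples match this transformation.

(c) A - 2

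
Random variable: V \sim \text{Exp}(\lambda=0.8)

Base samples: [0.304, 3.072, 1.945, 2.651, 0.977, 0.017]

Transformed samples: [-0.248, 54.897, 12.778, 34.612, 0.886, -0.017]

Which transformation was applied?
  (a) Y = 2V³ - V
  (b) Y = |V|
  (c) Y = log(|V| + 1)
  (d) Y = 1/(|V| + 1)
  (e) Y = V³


Checking option (a) Y = 2V³ - V:
  V = 0.304 -> Y = -0.248 ✓
  V = 3.072 -> Y = 54.897 ✓
  V = 1.945 -> Y = 12.778 ✓
All samples match this transformation.

(a) 2V³ - V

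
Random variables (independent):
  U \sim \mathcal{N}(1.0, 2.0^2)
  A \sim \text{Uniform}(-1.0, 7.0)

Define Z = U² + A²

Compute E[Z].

E[Z] = E[U²] + E[A²]
E[U²] = Var(U) + E[U]² = 4 + 1 = 5
E[A²] = Var(A) + E[A]² = 5.3333333 + 9 = 14.333333
E[Z] = 5 + 14.333333 = 19.333333

19.333333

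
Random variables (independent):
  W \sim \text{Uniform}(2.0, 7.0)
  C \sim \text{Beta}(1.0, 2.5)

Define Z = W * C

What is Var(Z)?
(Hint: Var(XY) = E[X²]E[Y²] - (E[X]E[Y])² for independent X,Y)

Var(XY) = E[X²]E[Y²] - (E[X]E[Y])²
E[W] = 4.5, Var(W) = 2.0833333
E[C] = 0.28571429, Var(C) = 0.045351474
E[W²] = 2.0833333 + 4.5² = 22.333333
E[C²] = 0.045351474 + 0.28571429² = 0.12698413
Var(Z) = 22.333333*0.12698413 - (4.5*0.28571429)²
= 2.8359788 - 1.6530612 = 1.1829176

1.1829176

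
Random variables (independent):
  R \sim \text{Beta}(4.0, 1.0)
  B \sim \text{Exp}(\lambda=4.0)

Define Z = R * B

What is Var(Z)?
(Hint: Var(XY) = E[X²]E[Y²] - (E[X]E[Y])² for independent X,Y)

Var(XY) = E[X²]E[Y²] - (E[X]E[Y])²
E[R] = 0.8, Var(R) = 0.026666667
E[B] = 0.25, Var(B) = 0.0625
E[R²] = 0.026666667 + 0.8² = 0.66666667
E[B²] = 0.0625 + 0.25² = 0.125
Var(Z) = 0.66666667*0.125 - (0.8*0.25)²
= 0.083333333 - 0.04 = 0.043333333

0.043333333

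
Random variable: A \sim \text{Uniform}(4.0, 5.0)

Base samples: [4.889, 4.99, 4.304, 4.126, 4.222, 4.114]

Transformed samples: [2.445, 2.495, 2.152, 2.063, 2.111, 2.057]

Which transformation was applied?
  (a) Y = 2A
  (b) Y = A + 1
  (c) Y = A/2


Checking option (c) Y = A/2:
  A = 4.889 -> Y = 2.445 ✓
  A = 4.99 -> Y = 2.495 ✓
  A = 4.304 -> Y = 2.152 ✓
All samples match this transformation.

(c) A/2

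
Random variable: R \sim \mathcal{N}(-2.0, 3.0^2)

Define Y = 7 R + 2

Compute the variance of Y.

For Y = aR + b: Var(Y) = a² * Var(R)
Var(R) = 3.0^2 = 9
Var(Y) = 7² * 9 = 49 * 9 = 441

441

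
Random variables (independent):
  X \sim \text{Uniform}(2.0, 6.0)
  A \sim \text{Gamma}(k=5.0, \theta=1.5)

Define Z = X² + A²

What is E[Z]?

E[Z] = E[X²] + E[A²]
E[X²] = Var(X) + E[X]² = 1.3333333 + 16 = 17.333333
E[A²] = Var(A) + E[A]² = 11.25 + 56.25 = 67.5
E[Z] = 17.333333 + 67.5 = 84.833333

84.833333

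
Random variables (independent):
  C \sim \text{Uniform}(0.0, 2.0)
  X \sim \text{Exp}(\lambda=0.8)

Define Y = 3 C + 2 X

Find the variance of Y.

For independent RVs: Var(aX + bY) = a²Var(X) + b²Var(Y)
Var(C) = 0.33333333
Var(X) = 1.5625
Var(Y) = 3²*0.33333333 + 2²*1.5625
= 9*0.33333333 + 4*1.5625 = 9.25

9.25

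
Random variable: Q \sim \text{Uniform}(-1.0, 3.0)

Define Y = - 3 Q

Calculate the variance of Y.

For Y = aQ + b: Var(Y) = a² * Var(Q)
Var(Q) = (3 + 1)^2/12 = 1.3333333
Var(Y) = (-3)² * 1.3333333 = 9 * 1.3333333 = 12

12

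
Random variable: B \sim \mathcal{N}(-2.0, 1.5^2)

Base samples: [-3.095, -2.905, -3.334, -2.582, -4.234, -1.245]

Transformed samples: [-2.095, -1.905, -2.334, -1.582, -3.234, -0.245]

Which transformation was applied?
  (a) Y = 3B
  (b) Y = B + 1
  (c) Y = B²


Checking option (b) Y = B + 1:
  B = -3.095 -> Y = -2.095 ✓
  B = -2.905 -> Y = -1.905 ✓
  B = -3.334 -> Y = -2.334 ✓
All samples match this transformation.

(b) B + 1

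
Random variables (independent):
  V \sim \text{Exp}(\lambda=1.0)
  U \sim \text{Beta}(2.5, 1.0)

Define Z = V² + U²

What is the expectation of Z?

E[Z] = E[V²] + E[U²]
E[V²] = Var(V) + E[V]² = 1 + 1 = 2
E[U²] = Var(U) + E[U]² = 0.045351474 + 0.51020408 = 0.55555556
E[Z] = 2 + 0.55555556 = 2.5555556

2.5555556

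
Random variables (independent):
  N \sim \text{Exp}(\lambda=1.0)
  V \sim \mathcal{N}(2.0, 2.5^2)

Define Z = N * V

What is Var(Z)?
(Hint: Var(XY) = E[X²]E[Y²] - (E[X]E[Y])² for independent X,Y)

Var(XY) = E[X²]E[Y²] - (E[X]E[Y])²
E[N] = 1, Var(N) = 1
E[V] = 2, Var(V) = 6.25
E[N²] = 1 + 1² = 2
E[V²] = 6.25 + 2² = 10.25
Var(Z) = 2*10.25 - (1*2)²
= 20.5 - 4 = 16.5

16.5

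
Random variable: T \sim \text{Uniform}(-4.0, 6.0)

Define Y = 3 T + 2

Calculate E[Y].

For Y = 3T + 2:
E[Y] = 3 * E[T] + 2
E[T] = (-4 + 6)/2 = 1
E[Y] = 3 * 1 + 2 = 5

5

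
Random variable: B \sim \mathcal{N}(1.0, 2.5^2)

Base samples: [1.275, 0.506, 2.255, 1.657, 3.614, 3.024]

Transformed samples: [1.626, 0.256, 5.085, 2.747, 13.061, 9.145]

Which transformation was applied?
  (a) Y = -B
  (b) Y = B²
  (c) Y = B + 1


Checking option (b) Y = B²:
  B = 1.275 -> Y = 1.626 ✓
  B = 0.506 -> Y = 0.256 ✓
  B = 2.255 -> Y = 5.085 ✓
All samples match this transformation.

(b) B²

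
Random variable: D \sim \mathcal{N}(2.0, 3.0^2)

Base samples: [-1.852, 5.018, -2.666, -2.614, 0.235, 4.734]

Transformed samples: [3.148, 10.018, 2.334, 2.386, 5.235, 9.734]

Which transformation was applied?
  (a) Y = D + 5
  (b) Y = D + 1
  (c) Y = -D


Checking option (a) Y = D + 5:
  D = -1.852 -> Y = 3.148 ✓
  D = 5.018 -> Y = 10.018 ✓
  D = -2.666 -> Y = 2.334 ✓
All samples match this transformation.

(a) D + 5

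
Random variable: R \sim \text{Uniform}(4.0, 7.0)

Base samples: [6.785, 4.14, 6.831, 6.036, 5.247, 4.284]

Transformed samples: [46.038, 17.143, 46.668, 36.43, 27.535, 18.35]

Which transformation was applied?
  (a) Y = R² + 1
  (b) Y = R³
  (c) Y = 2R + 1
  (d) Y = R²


Checking option (d) Y = R²:
  R = 6.785 -> Y = 46.038 ✓
  R = 4.14 -> Y = 17.143 ✓
  R = 6.831 -> Y = 46.668 ✓
All samples match this transformation.

(d) R²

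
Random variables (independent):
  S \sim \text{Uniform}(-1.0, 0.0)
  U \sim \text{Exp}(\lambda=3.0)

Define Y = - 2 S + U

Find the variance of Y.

For independent RVs: Var(aX + bY) = a²Var(X) + b²Var(Y)
Var(S) = 0.083333333
Var(U) = 0.11111111
Var(Y) = (-2)²*0.083333333 + 1²*0.11111111
= 4*0.083333333 + 1*0.11111111 = 0.44444444

0.44444444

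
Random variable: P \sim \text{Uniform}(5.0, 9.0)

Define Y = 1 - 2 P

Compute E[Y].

For Y = -2P + 1:
E[Y] = -2 * E[P] + 1
E[P] = (5 + 9)/2 = 7
E[Y] = -2 * 7 + 1 = -13

-13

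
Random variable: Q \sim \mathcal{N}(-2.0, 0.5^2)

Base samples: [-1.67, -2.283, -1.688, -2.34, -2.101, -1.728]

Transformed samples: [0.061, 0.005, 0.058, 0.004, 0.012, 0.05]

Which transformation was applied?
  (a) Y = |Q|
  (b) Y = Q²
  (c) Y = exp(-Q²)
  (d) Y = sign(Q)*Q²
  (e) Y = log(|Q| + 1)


Checking option (c) Y = exp(-Q²):
  Q = -1.67 -> Y = 0.061 ✓
  Q = -2.283 -> Y = 0.005 ✓
  Q = -1.688 -> Y = 0.058 ✓
All samples match this transformation.

(c) exp(-Q²)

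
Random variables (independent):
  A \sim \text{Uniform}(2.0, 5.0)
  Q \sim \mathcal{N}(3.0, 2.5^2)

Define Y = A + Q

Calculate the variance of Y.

For independent RVs: Var(aX + bY) = a²Var(X) + b²Var(Y)
Var(A) = 0.75
Var(Q) = 6.25
Var(Y) = 1²*0.75 + 1²*6.25
= 1*0.75 + 1*6.25 = 7

7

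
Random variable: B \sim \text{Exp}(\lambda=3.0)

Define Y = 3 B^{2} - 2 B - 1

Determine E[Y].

E[Y] = 3*E[B²] - 2*E[B] - 1
E[B] = 0.33333333
E[B²] = Var(B) + (E[B])² = 0.11111111 + 0.11111111 = 0.22222222
E[Y] = 3*0.22222222 - 2*0.33333333 - 1 = -1

-1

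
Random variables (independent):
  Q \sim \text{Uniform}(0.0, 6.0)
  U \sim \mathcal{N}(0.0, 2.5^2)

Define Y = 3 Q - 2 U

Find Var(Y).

For independent RVs: Var(aX + bY) = a²Var(X) + b²Var(Y)
Var(Q) = 3
Var(U) = 6.25
Var(Y) = 3²*3 + (-2)²*6.25
= 9*3 + 4*6.25 = 52

52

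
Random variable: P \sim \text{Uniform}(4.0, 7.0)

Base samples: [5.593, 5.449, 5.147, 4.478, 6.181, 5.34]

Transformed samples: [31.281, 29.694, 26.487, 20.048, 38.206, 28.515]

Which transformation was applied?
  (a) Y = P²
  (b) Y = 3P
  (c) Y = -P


Checking option (a) Y = P²:
  P = 5.593 -> Y = 31.281 ✓
  P = 5.449 -> Y = 29.694 ✓
  P = 5.147 -> Y = 26.487 ✓
All samples match this transformation.

(a) P²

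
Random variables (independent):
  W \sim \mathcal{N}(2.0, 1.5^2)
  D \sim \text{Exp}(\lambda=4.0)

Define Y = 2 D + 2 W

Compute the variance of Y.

For independent RVs: Var(aX + bY) = a²Var(X) + b²Var(Y)
Var(W) = 2.25
Var(D) = 0.0625
Var(Y) = 2²*2.25 + 2²*0.0625
= 4*2.25 + 4*0.0625 = 9.25

9.25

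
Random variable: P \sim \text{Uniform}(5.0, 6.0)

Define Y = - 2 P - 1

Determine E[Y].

For Y = -2P - 1:
E[Y] = -2 * E[P] - 1
E[P] = (5 + 6)/2 = 5.5
E[Y] = -2 * 5.5 - 1 = -12

-12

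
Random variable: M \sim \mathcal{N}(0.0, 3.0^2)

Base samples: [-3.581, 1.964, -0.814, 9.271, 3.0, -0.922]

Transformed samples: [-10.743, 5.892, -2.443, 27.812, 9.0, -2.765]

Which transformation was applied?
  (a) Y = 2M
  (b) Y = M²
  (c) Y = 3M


Checking option (c) Y = 3M:
  M = -3.581 -> Y = -10.743 ✓
  M = 1.964 -> Y = 5.892 ✓
  M = -0.814 -> Y = -2.443 ✓
All samples match this transformation.

(c) 3M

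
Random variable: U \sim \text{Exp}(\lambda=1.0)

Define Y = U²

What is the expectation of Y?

Using E[X²] = Var(X) + (E[X])²:
E[U] = 1
Var(U) = 1/1.0^2 = 1
E[U²] = 1 + 1² = 1 + 1 = 2

2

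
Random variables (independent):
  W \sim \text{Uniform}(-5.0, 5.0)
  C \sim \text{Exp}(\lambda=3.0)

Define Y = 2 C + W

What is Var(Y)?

For independent RVs: Var(aX + bY) = a²Var(X) + b²Var(Y)
Var(W) = 8.3333333
Var(C) = 0.11111111
Var(Y) = 1²*8.3333333 + 2²*0.11111111
= 1*8.3333333 + 4*0.11111111 = 8.7777778

8.7777778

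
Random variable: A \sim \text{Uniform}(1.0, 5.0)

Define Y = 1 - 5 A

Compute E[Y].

For Y = -5A + 1:
E[Y] = -5 * E[A] + 1
E[A] = (1 + 5)/2 = 3
E[Y] = -5 * 3 + 1 = -14

-14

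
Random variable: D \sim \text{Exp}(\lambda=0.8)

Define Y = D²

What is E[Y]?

E[D²] = Var(D) + (E[D])² = 1.5625 + 1.5625 = 3.125

3.125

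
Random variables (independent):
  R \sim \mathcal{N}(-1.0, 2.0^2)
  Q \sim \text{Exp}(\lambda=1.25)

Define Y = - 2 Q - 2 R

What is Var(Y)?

For independent RVs: Var(aX + bY) = a²Var(X) + b²Var(Y)
Var(R) = 4
Var(Q) = 0.64
Var(Y) = (-2)²*4 + (-2)²*0.64
= 4*4 + 4*0.64 = 18.56

18.56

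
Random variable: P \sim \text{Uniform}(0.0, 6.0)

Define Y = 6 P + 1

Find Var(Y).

For Y = aP + b: Var(Y) = a² * Var(P)
Var(P) = (6 - 0)^2/12 = 3
Var(Y) = 6² * 3 = 36 * 3 = 108

108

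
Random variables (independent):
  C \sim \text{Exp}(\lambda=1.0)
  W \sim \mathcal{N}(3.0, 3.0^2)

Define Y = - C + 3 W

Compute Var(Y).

For independent RVs: Var(aX + bY) = a²Var(X) + b²Var(Y)
Var(C) = 1
Var(W) = 9
Var(Y) = (-1)²*1 + 3²*9
= 1*1 + 9*9 = 82

82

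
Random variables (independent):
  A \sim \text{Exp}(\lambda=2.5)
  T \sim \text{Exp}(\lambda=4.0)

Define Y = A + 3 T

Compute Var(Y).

For independent RVs: Var(aX + bY) = a²Var(X) + b²Var(Y)
Var(A) = 0.16
Var(T) = 0.0625
Var(Y) = 1²*0.16 + 3²*0.0625
= 1*0.16 + 9*0.0625 = 0.7225

0.7225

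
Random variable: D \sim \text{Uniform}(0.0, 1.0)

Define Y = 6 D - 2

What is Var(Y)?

For Y = aD + b: Var(Y) = a² * Var(D)
Var(D) = (1 - 0)^2/12 = 0.083333333
Var(Y) = 6² * 0.083333333 = 36 * 0.083333333 = 3

3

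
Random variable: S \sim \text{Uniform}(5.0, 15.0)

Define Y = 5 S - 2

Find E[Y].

For Y = 5S - 2:
E[Y] = 5 * E[S] - 2
E[S] = (5 + 15)/2 = 10
E[Y] = 5 * 10 - 2 = 48

48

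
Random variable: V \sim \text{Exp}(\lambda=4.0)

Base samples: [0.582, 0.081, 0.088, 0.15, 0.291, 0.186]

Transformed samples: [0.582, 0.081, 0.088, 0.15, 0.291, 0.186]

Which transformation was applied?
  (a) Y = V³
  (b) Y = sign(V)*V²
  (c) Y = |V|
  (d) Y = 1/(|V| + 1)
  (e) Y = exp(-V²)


Checking option (c) Y = |V|:
  V = 0.582 -> Y = 0.582 ✓
  V = 0.081 -> Y = 0.081 ✓
  V = 0.088 -> Y = 0.088 ✓
All samples match this transformation.

(c) |V|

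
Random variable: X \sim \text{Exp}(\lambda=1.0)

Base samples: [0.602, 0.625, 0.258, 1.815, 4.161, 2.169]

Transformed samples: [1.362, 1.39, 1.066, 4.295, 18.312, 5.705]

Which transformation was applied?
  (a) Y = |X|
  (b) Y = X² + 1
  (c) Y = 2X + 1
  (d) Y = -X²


Checking option (b) Y = X² + 1:
  X = 0.602 -> Y = 1.362 ✓
  X = 0.625 -> Y = 1.39 ✓
  X = 0.258 -> Y = 1.066 ✓
All samples match this transformation.

(b) X² + 1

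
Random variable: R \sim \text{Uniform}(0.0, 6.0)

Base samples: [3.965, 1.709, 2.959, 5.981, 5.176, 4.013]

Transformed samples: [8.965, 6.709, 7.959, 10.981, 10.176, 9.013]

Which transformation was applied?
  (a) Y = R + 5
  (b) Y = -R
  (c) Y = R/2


Checking option (a) Y = R + 5:
  R = 3.965 -> Y = 8.965 ✓
  R = 1.709 -> Y = 6.709 ✓
  R = 2.959 -> Y = 7.959 ✓
All samples match this transformation.

(a) R + 5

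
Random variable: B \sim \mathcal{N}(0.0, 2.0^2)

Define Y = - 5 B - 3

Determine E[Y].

For Y = -5B - 3:
E[Y] = -5 * E[B] - 3
E[B] = 0.0 = 0
E[Y] = -5 * 0 - 3 = -3

-3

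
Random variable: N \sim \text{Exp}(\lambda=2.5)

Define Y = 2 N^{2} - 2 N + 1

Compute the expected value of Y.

E[Y] = 2*E[N²] - 2*E[N] + 1
E[N] = 0.4
E[N²] = Var(N) + (E[N])² = 0.16 + 0.16 = 0.32
E[Y] = 2*0.32 - 2*0.4 + 1 = 0.84

0.84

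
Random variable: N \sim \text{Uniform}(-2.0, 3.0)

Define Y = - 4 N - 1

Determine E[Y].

For Y = -4N - 1:
E[Y] = -4 * E[N] - 1
E[N] = (-2 + 3)/2 = 0.5
E[Y] = -4 * 0.5 - 1 = -3

-3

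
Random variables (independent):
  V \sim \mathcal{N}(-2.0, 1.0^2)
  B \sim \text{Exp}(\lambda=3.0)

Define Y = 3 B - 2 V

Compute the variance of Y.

For independent RVs: Var(aX + bY) = a²Var(X) + b²Var(Y)
Var(V) = 1
Var(B) = 0.11111111
Var(Y) = (-2)²*1 + 3²*0.11111111
= 4*1 + 9*0.11111111 = 5

5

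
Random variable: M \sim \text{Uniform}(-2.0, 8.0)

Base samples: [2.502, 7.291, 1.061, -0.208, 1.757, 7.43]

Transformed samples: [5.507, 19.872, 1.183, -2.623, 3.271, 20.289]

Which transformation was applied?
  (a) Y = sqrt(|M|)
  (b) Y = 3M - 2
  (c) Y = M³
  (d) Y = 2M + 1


Checking option (b) Y = 3M - 2:
  M = 2.502 -> Y = 5.507 ✓
  M = 7.291 -> Y = 19.872 ✓
  M = 1.061 -> Y = 1.183 ✓
All samples match this transformation.

(b) 3M - 2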